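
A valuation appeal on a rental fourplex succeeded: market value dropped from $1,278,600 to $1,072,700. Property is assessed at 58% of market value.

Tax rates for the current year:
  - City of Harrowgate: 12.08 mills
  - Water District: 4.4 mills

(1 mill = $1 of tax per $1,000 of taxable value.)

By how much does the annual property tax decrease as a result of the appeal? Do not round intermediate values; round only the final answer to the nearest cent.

$1,968.07

Old assessed value = $1,278,600 × 0.58 = $741,588
New assessed value = $1,072,700 × 0.58 = $622,166
Combined rate = 0.01208 + 0.0044 = 0.01648
Old tax = $741,588 × 0.01648 = $12,221.37024
New tax = $622,166 × 0.01648 = $10,253.29568
Reduction = $12,221.37024 − $10,253.29568 = $1,968.07456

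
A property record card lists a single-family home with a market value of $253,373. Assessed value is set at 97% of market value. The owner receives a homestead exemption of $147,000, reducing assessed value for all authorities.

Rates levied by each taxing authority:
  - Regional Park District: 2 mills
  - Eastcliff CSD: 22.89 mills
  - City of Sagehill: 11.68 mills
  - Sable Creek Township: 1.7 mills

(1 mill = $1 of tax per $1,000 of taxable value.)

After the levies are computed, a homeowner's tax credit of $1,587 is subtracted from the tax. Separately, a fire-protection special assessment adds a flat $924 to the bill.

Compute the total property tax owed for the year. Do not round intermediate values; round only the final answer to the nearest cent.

$3,117.00

Assessed value = $253,373 × 0.97 = $245,771.81
Taxable value = $245,771.81 − $147,000 = $98,771.81
Regional Park District: $98,771.81 × 0.002 = $197.54362
Eastcliff CSD: $98,771.81 × 0.02289 = $2,260.8867309
City of Sagehill: $98,771.81 × 0.01168 = $1,153.6547408
Sable Creek Township: $98,771.81 × 0.0017 = $167.912077
Levies subtotal = $3,779.9971687
After credit = $3,779.9971687 − $1,587 = $2,192.9971687
Total = $2,192.9971687 + $924 = $3,116.9971687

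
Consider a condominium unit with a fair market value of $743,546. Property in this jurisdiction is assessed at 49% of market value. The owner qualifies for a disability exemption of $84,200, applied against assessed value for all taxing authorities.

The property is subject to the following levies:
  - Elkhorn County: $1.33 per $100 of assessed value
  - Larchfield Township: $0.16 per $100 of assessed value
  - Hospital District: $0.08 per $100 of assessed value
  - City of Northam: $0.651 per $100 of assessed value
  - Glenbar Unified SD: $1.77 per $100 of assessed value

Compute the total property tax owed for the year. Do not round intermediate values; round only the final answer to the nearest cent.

$11,180.29

Assessed value = $743,546 × 0.49 = $364,337.54
Taxable value = $364,337.54 − $84,200 = $280,137.54
Elkhorn County: $280,137.54 × 0.0133 = $3,725.829282
Larchfield Township: $280,137.54 × 0.0016 = $448.220064
Hospital District: $280,137.54 × 0.0008 = $224.110032
City of Northam: $280,137.54 × 0.00651 = $1,823.6953854
Glenbar Unified SD: $280,137.54 × 0.0177 = $4,958.434458
Total = $3,725.829282 + $448.220064 + $224.110032 + $1,823.6953854 + $4,958.434458 = $11,180.2892214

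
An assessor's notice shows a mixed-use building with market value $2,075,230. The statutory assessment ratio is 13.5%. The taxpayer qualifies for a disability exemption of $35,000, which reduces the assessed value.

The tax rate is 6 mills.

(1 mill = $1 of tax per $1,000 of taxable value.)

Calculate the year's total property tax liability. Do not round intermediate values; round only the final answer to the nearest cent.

Assessed value = $2,075,230 × 0.135 = $280,156.05
Taxable value = $280,156.05 − $35,000 = $245,156.05
Tax = $245,156.05 × 0.006 = $1,470.9363

$1,470.94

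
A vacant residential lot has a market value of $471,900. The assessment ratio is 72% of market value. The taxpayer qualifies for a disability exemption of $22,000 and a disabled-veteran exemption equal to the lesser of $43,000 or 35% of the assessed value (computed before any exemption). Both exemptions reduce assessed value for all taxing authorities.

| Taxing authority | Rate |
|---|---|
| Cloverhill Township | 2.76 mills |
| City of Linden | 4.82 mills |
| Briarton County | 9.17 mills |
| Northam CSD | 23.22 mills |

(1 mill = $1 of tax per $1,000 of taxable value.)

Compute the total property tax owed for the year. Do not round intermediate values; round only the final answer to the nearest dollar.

Assessed value = $471,900 × 0.72 = $339,768
Disabled-veteran exemption = min($43,000, 35% × $339,768) = min($43,000, $118,918.8) = $43,000 (dollar cap binds)
Taxable value = $339,768 − $22,000 − $43,000 = $274,768
Cloverhill Township: $274,768 × 0.00276 = $758.35968
City of Linden: $274,768 × 0.00482 = $1,324.38176
Briarton County: $274,768 × 0.00917 = $2,519.62256
Northam CSD: $274,768 × 0.02322 = $6,380.11296
Total = $10,982.47696

$10,982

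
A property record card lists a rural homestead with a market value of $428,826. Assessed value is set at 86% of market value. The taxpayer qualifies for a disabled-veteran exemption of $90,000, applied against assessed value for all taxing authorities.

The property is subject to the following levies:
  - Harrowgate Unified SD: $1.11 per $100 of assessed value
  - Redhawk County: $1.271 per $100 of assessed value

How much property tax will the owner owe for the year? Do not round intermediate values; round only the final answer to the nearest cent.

Assessed value = $428,826 × 0.86 = $368,790.36
Taxable value = $368,790.36 − $90,000 = $278,790.36
Harrowgate Unified SD: $278,790.36 × 0.0111 = $3,094.572996
Redhawk County: $278,790.36 × 0.01271 = $3,543.4254756
Total = $3,094.572996 + $3,543.4254756 = $6,637.9984716

$6,638.00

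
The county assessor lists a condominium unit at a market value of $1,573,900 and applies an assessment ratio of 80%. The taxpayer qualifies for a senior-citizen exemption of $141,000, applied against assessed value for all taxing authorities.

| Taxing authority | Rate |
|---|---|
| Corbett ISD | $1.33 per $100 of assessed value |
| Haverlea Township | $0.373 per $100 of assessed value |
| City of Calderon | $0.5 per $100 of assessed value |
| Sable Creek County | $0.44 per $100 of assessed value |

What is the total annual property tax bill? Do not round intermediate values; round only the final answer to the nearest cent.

$29,551.91

Assessed value = $1,573,900 × 0.8 = $1,259,120
Taxable value = $1,259,120 − $141,000 = $1,118,120
Corbett ISD: $1,118,120 × 0.0133 = $14,870.996
Haverlea Township: $1,118,120 × 0.00373 = $4,170.5876
City of Calderon: $1,118,120 × 0.005 = $5,590.6
Sable Creek County: $1,118,120 × 0.0044 = $4,919.728
Total = $14,870.996 + $4,170.5876 + $5,590.6 + $4,919.728 = $29,551.9116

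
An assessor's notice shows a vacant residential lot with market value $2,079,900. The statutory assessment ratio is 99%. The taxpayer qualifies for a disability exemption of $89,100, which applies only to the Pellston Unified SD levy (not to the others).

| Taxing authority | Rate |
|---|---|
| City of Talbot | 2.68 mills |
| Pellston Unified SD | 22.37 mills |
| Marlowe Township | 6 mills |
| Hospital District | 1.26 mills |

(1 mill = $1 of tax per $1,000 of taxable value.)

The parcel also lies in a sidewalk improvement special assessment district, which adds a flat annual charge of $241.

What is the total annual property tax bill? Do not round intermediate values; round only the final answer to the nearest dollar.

Assessed value = $2,079,900 × 0.99 = $2,059,101
City of Talbot: $2,059,101 × 0.00268 = $5,518.39068
Pellston Unified SD: ($2,059,101 − $89,100) × 0.02237 = $1,970,001 × 0.02237 = $44,068.92237
Marlowe Township: $2,059,101 × 0.006 = $12,354.606
Hospital District: $2,059,101 × 0.00126 = $2,594.46726
Levies subtotal = $64,536.38631
Total = $64,536.38631 + $241 = $64,777.38631

$64,777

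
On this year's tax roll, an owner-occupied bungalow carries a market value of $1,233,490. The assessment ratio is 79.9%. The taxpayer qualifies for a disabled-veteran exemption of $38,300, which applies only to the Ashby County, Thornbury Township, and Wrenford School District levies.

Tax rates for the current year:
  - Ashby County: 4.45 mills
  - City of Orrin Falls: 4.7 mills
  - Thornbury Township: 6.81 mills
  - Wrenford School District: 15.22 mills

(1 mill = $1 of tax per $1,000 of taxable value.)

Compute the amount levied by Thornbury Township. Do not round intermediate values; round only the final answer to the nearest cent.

Assessed value = $1,233,490 × 0.799 = $985,558.51
Thornbury Township taxable value = $985,558.51 − $38,300 = $947,258.51
Thornbury Township levy = $947,258.51 × 0.00681 = $6,450.8304531

$6,450.83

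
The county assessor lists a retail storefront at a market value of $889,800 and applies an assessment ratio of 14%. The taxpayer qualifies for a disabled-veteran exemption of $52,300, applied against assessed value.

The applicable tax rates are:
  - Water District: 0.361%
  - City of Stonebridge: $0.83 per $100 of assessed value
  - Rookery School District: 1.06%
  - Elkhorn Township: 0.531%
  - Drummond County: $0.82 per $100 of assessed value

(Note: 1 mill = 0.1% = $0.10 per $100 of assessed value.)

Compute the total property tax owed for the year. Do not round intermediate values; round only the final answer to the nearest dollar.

Assessed value = $889,800 × 0.14 = $124,572
Taxable value = $124,572 − $52,300 = $72,272
Water District: $72,272 × 0.00361 = $260.90192
City of Stonebridge: $72,272 × 0.0083 = $599.8576
Rookery School District: $72,272 × 0.0106 = $766.0832
Elkhorn Township: $72,272 × 0.00531 = $383.76432
Drummond County: $72,272 × 0.0082 = $592.6304
Total = $2,603.23744

$2,603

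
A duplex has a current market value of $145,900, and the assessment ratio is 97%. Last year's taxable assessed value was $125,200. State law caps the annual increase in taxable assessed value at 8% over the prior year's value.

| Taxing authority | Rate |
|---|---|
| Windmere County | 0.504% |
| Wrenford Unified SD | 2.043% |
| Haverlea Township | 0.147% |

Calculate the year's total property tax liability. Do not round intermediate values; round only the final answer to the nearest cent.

Uncapped assessed value = $145,900 × 0.97 = $141,523
Cap limit = $125,200 × 1.08 = $135,216
Taxable assessed value = min($141,523, $135,216) = $135,216 (cap binds)
Windmere County: $135,216 × 0.00504 = $681.48864
Wrenford Unified SD: $135,216 × 0.02043 = $2,762.46288
Haverlea Township: $135,216 × 0.00147 = $198.76752
Total = $3,642.71904

$3,642.72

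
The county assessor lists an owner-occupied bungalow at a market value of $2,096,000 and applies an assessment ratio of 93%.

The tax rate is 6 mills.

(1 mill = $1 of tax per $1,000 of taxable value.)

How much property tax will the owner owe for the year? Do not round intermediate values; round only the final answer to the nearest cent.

Assessed value = $2,096,000 × 0.93 = $1,949,280
Tax = $1,949,280 × 0.006 = $11,695.68

$11,695.68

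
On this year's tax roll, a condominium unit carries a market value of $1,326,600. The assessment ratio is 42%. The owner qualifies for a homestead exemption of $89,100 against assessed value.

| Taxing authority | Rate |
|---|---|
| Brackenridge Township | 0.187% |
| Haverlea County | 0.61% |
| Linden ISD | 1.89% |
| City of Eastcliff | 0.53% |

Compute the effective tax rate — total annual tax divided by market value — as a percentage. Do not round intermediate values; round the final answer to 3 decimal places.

Assessed value = $1,326,600 × 0.42 = $557,172
Taxable value = $557,172 − $89,100 = $468,072
Brackenridge Township: $468,072 × 0.00187 = $875.29464
Haverlea County: $468,072 × 0.0061 = $2,855.2392
Linden ISD: $468,072 × 0.0189 = $8,846.5608
City of Eastcliff: $468,072 × 0.0053 = $2,480.7816
Total tax = $15,057.87624
Effective rate = $15,057.87624 ÷ $1,326,600 = 1.135% of market value

1.135%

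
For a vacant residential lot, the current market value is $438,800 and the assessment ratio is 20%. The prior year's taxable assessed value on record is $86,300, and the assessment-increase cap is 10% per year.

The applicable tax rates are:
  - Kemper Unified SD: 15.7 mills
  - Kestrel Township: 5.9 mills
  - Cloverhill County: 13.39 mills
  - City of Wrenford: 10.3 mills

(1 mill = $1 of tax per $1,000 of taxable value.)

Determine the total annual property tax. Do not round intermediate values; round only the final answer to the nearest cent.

Uncapped assessed value = $438,800 × 0.2 = $87,760
Cap limit = $86,300 × 1.1 = $94,930
Taxable assessed value = min($87,760, $94,930) = $87,760 (cap does not bind)
Kemper Unified SD: $87,760 × 0.0157 = $1,377.832
Kestrel Township: $87,760 × 0.0059 = $517.784
Cloverhill County: $87,760 × 0.01339 = $1,175.1064
City of Wrenford: $87,760 × 0.0103 = $903.928
Total = $3,974.6504

$3,974.65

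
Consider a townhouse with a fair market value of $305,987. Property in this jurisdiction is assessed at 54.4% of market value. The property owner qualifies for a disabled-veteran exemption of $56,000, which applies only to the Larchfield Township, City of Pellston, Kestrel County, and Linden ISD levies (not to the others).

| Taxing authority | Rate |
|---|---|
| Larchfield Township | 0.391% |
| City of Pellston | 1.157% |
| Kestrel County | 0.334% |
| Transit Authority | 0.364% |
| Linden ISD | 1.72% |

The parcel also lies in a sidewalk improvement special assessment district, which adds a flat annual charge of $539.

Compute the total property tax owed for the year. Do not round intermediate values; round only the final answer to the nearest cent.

Assessed value = $305,987 × 0.544 = $166,456.928
Larchfield Township: ($166,456.928 − $56,000) × 0.00391 = $110,456.928 × 0.00391 = $431.88658848
City of Pellston: ($166,456.928 − $56,000) × 0.01157 = $110,456.928 × 0.01157 = $1,277.98665696
Kestrel County: ($166,456.928 − $56,000) × 0.00334 = $110,456.928 × 0.00334 = $368.92613952
Transit Authority: $166,456.928 × 0.00364 = $605.90321792
Linden ISD: ($166,456.928 − $56,000) × 0.0172 = $110,456.928 × 0.0172 = $1,899.8591616
Levies subtotal = $4,584.56176448
Total = $4,584.56176448 + $539 = $5,123.56176448

$5,123.56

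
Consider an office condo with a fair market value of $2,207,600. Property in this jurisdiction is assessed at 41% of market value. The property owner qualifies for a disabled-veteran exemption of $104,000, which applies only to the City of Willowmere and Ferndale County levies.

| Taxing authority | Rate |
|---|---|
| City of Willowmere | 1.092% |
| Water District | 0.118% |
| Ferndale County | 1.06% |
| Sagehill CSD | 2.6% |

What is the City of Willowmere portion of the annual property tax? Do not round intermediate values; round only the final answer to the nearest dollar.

$8,748

Assessed value = $2,207,600 × 0.41 = $905,116
City of Willowmere taxable value = $905,116 − $104,000 = $801,116
City of Willowmere levy = $801,116 × 0.01092 = $8,748.18672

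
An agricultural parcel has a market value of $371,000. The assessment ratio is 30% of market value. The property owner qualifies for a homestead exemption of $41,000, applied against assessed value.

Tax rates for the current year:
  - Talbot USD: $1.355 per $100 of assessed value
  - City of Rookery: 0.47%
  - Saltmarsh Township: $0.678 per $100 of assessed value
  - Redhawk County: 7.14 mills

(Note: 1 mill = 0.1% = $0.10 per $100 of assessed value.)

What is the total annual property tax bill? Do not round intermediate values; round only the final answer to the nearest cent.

$2,261.55

Assessed value = $371,000 × 0.3 = $111,300
Taxable value = $111,300 − $41,000 = $70,300
Talbot USD: $70,300 × 0.01355 = $952.565
City of Rookery: $70,300 × 0.0047 = $330.41
Saltmarsh Township: $70,300 × 0.00678 = $476.634
Redhawk County: $70,300 × 0.00714 = $501.942
Total = $2,261.551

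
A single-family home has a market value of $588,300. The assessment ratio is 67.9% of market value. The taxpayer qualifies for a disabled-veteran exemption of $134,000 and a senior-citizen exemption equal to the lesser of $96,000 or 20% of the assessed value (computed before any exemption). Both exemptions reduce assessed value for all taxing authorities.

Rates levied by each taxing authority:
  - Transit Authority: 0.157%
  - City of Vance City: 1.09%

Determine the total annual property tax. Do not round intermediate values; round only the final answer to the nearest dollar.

$2,314

Assessed value = $588,300 × 0.679 = $399,455.7
Senior-citizen exemption = min($96,000, 20% × $399,455.7) = min($96,000, $79,891.14) = $79,891.14 (percentage binds)
Taxable value = $399,455.7 − $134,000 − $79,891.14 = $185,564.56
Transit Authority: $185,564.56 × 0.00157 = $291.3363592
City of Vance City: $185,564.56 × 0.0109 = $2,022.653704
Total = $2,313.9900632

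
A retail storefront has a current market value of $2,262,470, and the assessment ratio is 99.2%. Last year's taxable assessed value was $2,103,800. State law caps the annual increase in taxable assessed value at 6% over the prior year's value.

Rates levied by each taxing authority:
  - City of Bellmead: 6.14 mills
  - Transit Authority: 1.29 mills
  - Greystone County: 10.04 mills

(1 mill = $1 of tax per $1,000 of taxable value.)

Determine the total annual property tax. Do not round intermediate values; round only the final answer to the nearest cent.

Uncapped assessed value = $2,262,470 × 0.992 = $2,244,370.24
Cap limit = $2,103,800 × 1.06 = $2,230,028
Taxable assessed value = min($2,244,370.24, $2,230,028) = $2,230,028 (cap binds)
City of Bellmead: $2,230,028 × 0.00614 = $13,692.37192
Transit Authority: $2,230,028 × 0.00129 = $2,876.73612
Greystone County: $2,230,028 × 0.01004 = $22,389.48112
Total = $38,958.58916

$38,958.59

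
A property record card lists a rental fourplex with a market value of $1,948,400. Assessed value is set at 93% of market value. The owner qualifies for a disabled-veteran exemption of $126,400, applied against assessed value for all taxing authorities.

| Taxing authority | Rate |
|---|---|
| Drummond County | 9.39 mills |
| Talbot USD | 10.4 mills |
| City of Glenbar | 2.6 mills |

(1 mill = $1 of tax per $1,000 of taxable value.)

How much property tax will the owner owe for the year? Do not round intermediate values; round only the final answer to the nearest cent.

$37,740.85

Assessed value = $1,948,400 × 0.93 = $1,812,012
Taxable value = $1,812,012 − $126,400 = $1,685,612
Drummond County: $1,685,612 × 0.00939 = $15,827.89668
Talbot USD: $1,685,612 × 0.0104 = $17,530.3648
City of Glenbar: $1,685,612 × 0.0026 = $4,382.5912
Total = $15,827.89668 + $17,530.3648 + $4,382.5912 = $37,740.85268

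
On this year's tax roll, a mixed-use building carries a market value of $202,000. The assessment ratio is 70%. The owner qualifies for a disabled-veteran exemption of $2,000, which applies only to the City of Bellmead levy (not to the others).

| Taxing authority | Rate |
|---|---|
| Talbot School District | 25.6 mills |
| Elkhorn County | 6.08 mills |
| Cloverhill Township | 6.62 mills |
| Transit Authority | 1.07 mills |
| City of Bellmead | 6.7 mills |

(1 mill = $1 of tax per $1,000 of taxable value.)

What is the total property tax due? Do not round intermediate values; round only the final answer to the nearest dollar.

$6,501

Assessed value = $202,000 × 0.7 = $141,400
Talbot School District: $141,400 × 0.0256 = $3,619.84
Elkhorn County: $141,400 × 0.00608 = $859.712
Cloverhill Township: $141,400 × 0.00662 = $936.068
Transit Authority: $141,400 × 0.00107 = $151.298
City of Bellmead: ($141,400 − $2,000) × 0.0067 = $139,400 × 0.0067 = $933.98
Total = $6,500.898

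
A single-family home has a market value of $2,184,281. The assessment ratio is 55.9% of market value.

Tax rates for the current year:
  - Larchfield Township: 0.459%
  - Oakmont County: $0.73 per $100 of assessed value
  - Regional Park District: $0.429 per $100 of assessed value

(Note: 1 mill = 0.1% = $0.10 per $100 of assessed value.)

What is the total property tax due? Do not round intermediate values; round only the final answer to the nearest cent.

$19,755.99

Assessed value = $2,184,281 × 0.559 = $1,221,013.079
Larchfield Township: $1,221,013.079 × 0.00459 = $5,604.45003261
Oakmont County: $1,221,013.079 × 0.0073 = $8,913.3954767
Regional Park District: $1,221,013.079 × 0.00429 = $5,238.14610891
Total = $19,755.99161822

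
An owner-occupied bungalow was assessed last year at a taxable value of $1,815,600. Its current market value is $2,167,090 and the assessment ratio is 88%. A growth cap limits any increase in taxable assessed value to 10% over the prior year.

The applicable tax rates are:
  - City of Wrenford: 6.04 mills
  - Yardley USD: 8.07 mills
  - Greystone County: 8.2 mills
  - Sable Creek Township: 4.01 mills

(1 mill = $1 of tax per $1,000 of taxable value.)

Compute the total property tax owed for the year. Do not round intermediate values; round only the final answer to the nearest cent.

$50,193.27

Uncapped assessed value = $2,167,090 × 0.88 = $1,907,039.2
Cap limit = $1,815,600 × 1.1 = $1,997,160
Taxable assessed value = min($1,907,039.2, $1,997,160) = $1,907,039.2 (cap does not bind)
City of Wrenford: $1,907,039.2 × 0.00604 = $11,518.516768
Yardley USD: $1,907,039.2 × 0.00807 = $15,389.806344
Greystone County: $1,907,039.2 × 0.0082 = $15,637.72144
Sable Creek Township: $1,907,039.2 × 0.00401 = $7,647.227192
Total = $50,193.271744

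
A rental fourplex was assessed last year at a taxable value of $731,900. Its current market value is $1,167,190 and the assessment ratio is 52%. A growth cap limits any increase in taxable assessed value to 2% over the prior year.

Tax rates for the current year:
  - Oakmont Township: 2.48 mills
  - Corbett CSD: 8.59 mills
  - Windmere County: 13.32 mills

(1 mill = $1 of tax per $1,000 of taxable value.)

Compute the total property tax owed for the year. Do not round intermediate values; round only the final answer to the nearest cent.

$14,803.24

Uncapped assessed value = $1,167,190 × 0.52 = $606,938.8
Cap limit = $731,900 × 1.02 = $746,538
Taxable assessed value = min($606,938.8, $746,538) = $606,938.8 (cap does not bind)
Oakmont Township: $606,938.8 × 0.00248 = $1,505.208224
Corbett CSD: $606,938.8 × 0.00859 = $5,213.604292
Windmere County: $606,938.8 × 0.01332 = $8,084.424816
Total = $14,803.237332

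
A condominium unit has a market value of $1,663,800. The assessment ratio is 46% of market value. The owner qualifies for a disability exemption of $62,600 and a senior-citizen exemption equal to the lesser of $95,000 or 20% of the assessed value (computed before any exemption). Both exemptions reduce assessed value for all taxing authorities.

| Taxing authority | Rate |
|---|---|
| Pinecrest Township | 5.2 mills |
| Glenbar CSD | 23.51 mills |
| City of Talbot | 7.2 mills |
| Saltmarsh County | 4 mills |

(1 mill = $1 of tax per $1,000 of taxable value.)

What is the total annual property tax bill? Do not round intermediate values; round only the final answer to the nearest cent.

Assessed value = $1,663,800 × 0.46 = $765,348
Senior-citizen exemption = min($95,000, 20% × $765,348) = min($95,000, $153,069.6) = $95,000 (dollar cap binds)
Taxable value = $765,348 − $62,600 − $95,000 = $607,748
Pinecrest Township: $607,748 × 0.0052 = $3,160.2896
Glenbar CSD: $607,748 × 0.02351 = $14,288.15548
City of Talbot: $607,748 × 0.0072 = $4,375.7856
Saltmarsh County: $607,748 × 0.004 = $2,430.992
Total = $24,255.22268

$24,255.22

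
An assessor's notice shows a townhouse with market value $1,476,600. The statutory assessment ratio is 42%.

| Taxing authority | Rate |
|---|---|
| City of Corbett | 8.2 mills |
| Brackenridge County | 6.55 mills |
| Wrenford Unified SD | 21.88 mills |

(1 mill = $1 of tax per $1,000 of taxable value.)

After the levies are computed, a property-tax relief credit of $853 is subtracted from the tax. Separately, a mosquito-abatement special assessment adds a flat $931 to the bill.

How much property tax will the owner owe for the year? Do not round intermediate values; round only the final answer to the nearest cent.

$22,794.90

Assessed value = $1,476,600 × 0.42 = $620,172
City of Corbett: $620,172 × 0.0082 = $5,085.4104
Brackenridge County: $620,172 × 0.00655 = $4,062.1266
Wrenford Unified SD: $620,172 × 0.02188 = $13,569.36336
Levies subtotal = $22,716.90036
After credit = $22,716.90036 − $853 = $21,863.90036
Total = $21,863.90036 + $931 = $22,794.90036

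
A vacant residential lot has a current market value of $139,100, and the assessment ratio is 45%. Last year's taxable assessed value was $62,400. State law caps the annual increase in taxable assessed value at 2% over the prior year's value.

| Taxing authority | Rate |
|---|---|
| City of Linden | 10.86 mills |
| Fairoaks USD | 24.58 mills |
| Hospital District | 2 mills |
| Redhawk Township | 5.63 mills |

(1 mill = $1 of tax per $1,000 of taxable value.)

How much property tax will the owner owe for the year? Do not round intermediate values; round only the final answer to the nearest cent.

Uncapped assessed value = $139,100 × 0.45 = $62,595
Cap limit = $62,400 × 1.02 = $63,648
Taxable assessed value = min($62,595, $63,648) = $62,595 (cap does not bind)
City of Linden: $62,595 × 0.01086 = $679.7817
Fairoaks USD: $62,595 × 0.02458 = $1,538.5851
Hospital District: $62,595 × 0.002 = $125.19
Redhawk Township: $62,595 × 0.00563 = $352.40985
Total = $2,695.96665

$2,695.97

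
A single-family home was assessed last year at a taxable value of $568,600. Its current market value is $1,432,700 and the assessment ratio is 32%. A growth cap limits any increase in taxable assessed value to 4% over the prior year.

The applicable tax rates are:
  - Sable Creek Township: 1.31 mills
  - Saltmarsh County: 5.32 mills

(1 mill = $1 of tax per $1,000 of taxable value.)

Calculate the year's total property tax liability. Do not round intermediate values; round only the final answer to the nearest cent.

Uncapped assessed value = $1,432,700 × 0.32 = $458,464
Cap limit = $568,600 × 1.04 = $591,344
Taxable assessed value = min($458,464, $591,344) = $458,464 (cap does not bind)
Sable Creek Township: $458,464 × 0.00131 = $600.58784
Saltmarsh County: $458,464 × 0.00532 = $2,439.02848
Total = $3,039.61632

$3,039.62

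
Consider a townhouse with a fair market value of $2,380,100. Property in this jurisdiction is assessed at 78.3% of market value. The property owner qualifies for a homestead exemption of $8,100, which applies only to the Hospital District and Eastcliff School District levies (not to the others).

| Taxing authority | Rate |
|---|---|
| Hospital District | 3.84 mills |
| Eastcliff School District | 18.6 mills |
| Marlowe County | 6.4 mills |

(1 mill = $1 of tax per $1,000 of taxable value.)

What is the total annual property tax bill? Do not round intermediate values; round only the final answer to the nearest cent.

Assessed value = $2,380,100 × 0.783 = $1,863,618.3
Hospital District: ($1,863,618.3 − $8,100) × 0.00384 = $1,855,518.3 × 0.00384 = $7,125.190272
Eastcliff School District: ($1,863,618.3 − $8,100) × 0.0186 = $1,855,518.3 × 0.0186 = $34,512.64038
Marlowe County: $1,863,618.3 × 0.0064 = $11,927.15712
Total = $53,564.987772

$53,564.99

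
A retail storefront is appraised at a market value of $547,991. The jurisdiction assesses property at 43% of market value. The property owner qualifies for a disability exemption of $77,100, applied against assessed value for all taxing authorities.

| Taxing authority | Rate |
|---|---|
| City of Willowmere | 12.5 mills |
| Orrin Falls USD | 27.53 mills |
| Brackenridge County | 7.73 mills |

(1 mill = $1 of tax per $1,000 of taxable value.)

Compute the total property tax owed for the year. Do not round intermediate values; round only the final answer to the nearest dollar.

$7,572

Assessed value = $547,991 × 0.43 = $235,636.13
Taxable value = $235,636.13 − $77,100 = $158,536.13
City of Willowmere: $158,536.13 × 0.0125 = $1,981.701625
Orrin Falls USD: $158,536.13 × 0.02753 = $4,364.4996589
Brackenridge County: $158,536.13 × 0.00773 = $1,225.4842849
Total = $1,981.701625 + $4,364.4996589 + $1,225.4842849 = $7,571.6855688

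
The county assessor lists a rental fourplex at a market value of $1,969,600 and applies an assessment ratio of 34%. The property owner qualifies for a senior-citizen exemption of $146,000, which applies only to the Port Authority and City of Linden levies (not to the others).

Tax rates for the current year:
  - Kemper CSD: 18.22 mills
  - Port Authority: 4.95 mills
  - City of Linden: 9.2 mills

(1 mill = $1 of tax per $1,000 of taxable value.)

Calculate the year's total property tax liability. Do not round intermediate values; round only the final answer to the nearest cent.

Assessed value = $1,969,600 × 0.34 = $669,664
Kemper CSD: $669,664 × 0.01822 = $12,201.27808
Port Authority: ($669,664 − $146,000) × 0.00495 = $523,664 × 0.00495 = $2,592.1368
City of Linden: ($669,664 − $146,000) × 0.0092 = $523,664 × 0.0092 = $4,817.7088
Total = $19,611.12368

$19,611.12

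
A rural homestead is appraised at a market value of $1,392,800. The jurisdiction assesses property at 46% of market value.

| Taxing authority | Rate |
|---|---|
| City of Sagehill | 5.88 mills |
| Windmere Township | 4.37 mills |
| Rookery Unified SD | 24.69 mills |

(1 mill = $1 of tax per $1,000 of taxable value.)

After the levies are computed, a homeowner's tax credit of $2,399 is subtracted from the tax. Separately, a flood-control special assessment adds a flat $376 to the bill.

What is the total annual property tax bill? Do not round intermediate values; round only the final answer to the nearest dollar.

$20,363

Assessed value = $1,392,800 × 0.46 = $640,688
City of Sagehill: $640,688 × 0.00588 = $3,767.24544
Windmere Township: $640,688 × 0.00437 = $2,799.80656
Rookery Unified SD: $640,688 × 0.02469 = $15,818.58672
Levies subtotal = $22,385.63872
After credit = $22,385.63872 − $2,399 = $19,986.63872
Total = $19,986.63872 + $376 = $20,362.63872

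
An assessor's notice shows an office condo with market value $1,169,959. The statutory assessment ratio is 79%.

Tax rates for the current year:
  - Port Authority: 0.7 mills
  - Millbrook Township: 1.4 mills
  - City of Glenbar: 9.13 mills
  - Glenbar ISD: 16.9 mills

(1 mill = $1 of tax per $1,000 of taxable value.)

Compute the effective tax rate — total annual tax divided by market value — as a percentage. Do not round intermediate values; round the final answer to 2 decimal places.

2.22%

Assessed value = $1,169,959 × 0.79 = $924,267.61
Port Authority: $924,267.61 × 0.0007 = $646.987327
Millbrook Township: $924,267.61 × 0.0014 = $1,293.974654
City of Glenbar: $924,267.61 × 0.00913 = $8,438.5632793
Glenbar ISD: $924,267.61 × 0.0169 = $15,620.122609
Total tax = $25,999.6478693
Effective rate = $25,999.6478693 ÷ $1,169,959 = 2.22% of market value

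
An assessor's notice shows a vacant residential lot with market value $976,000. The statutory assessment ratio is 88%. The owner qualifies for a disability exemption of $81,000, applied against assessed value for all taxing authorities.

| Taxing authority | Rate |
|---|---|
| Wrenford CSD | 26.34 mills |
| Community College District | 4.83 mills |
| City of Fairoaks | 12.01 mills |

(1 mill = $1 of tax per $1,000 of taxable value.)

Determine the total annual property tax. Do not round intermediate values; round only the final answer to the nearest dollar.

Assessed value = $976,000 × 0.88 = $858,880
Taxable value = $858,880 − $81,000 = $777,880
Wrenford CSD: $777,880 × 0.02634 = $20,489.3592
Community College District: $777,880 × 0.00483 = $3,757.1604
City of Fairoaks: $777,880 × 0.01201 = $9,342.3388
Total = $20,489.3592 + $3,757.1604 + $9,342.3388 = $33,588.8584

$33,589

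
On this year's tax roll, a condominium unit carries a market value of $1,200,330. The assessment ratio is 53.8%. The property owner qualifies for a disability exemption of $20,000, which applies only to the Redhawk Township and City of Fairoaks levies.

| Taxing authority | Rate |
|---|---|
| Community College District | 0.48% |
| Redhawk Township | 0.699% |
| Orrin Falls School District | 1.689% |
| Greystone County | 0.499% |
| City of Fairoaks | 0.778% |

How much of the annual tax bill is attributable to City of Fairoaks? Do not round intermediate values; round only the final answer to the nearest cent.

Assessed value = $1,200,330 × 0.538 = $645,777.54
City of Fairoaks taxable value = $645,777.54 − $20,000 = $625,777.54
City of Fairoaks levy = $625,777.54 × 0.00778 = $4,868.5492612

$4,868.55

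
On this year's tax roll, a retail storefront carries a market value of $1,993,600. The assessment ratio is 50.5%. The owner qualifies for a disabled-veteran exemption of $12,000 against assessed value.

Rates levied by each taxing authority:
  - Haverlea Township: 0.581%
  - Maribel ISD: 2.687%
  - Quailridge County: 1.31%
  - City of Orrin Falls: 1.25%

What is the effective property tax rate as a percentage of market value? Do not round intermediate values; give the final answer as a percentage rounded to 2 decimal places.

2.91%

Assessed value = $1,993,600 × 0.505 = $1,006,768
Taxable value = $1,006,768 − $12,000 = $994,768
Haverlea Township: $994,768 × 0.00581 = $5,779.60208
Maribel ISD: $994,768 × 0.02687 = $26,729.41616
Quailridge County: $994,768 × 0.0131 = $13,031.4608
City of Orrin Falls: $994,768 × 0.0125 = $12,434.6
Total tax = $57,975.07904
Effective rate = $57,975.07904 ÷ $1,993,600 = 2.91% of market value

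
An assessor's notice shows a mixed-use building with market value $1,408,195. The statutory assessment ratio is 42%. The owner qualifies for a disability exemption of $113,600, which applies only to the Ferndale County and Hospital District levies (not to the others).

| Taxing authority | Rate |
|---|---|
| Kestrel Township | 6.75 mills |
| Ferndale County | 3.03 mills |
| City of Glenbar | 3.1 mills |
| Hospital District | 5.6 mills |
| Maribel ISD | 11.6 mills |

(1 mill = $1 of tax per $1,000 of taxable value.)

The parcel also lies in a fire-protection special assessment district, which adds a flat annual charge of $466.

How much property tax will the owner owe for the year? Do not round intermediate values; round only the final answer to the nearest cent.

$17,276.20

Assessed value = $1,408,195 × 0.42 = $591,441.9
Kestrel Township: $591,441.9 × 0.00675 = $3,992.232825
Ferndale County: ($591,441.9 − $113,600) × 0.00303 = $477,841.9 × 0.00303 = $1,447.860957
City of Glenbar: $591,441.9 × 0.0031 = $1,833.46989
Hospital District: ($591,441.9 − $113,600) × 0.0056 = $477,841.9 × 0.0056 = $2,675.91464
Maribel ISD: $591,441.9 × 0.0116 = $6,860.72604
Levies subtotal = $16,810.204352
Total = $16,810.204352 + $466 = $17,276.204352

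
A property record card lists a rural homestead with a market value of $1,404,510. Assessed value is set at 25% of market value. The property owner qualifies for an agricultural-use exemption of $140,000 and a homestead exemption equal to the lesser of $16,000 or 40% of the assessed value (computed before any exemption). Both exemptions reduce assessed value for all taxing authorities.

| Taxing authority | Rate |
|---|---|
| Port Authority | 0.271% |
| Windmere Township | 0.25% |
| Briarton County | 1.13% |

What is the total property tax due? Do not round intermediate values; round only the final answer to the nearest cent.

Assessed value = $1,404,510 × 0.25 = $351,127.5
Homestead exemption = min($16,000, 40% × $351,127.5) = min($16,000, $140,451) = $16,000 (dollar cap binds)
Taxable value = $351,127.5 − $140,000 − $16,000 = $195,127.5
Port Authority: $195,127.5 × 0.00271 = $528.795525
Windmere Township: $195,127.5 × 0.0025 = $487.81875
Briarton County: $195,127.5 × 0.0113 = $2,204.94075
Total = $3,221.555025

$3,221.56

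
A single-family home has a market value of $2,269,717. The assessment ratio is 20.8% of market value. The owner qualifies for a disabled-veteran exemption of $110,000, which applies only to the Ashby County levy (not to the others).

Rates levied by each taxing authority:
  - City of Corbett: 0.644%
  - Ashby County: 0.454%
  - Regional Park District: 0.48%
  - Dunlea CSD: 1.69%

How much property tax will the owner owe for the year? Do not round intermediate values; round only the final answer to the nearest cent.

Assessed value = $2,269,717 × 0.208 = $472,101.136
City of Corbett: $472,101.136 × 0.00644 = $3,040.33131584
Ashby County: ($472,101.136 − $110,000) × 0.00454 = $362,101.136 × 0.00454 = $1,643.93915744
Regional Park District: $472,101.136 × 0.0048 = $2,266.0854528
Dunlea CSD: $472,101.136 × 0.0169 = $7,978.5091984
Total = $14,928.86512448

$14,928.87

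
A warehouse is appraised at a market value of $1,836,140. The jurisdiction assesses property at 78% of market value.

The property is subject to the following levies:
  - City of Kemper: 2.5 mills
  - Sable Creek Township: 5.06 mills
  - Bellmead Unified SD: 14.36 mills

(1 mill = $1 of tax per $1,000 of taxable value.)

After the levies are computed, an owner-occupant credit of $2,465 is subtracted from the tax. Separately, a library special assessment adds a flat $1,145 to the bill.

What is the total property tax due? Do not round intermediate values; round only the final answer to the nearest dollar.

Assessed value = $1,836,140 × 0.78 = $1,432,189.2
City of Kemper: $1,432,189.2 × 0.0025 = $3,580.473
Sable Creek Township: $1,432,189.2 × 0.00506 = $7,246.877352
Bellmead Unified SD: $1,432,189.2 × 0.01436 = $20,566.236912
Levies subtotal = $31,393.587264
After credit = $31,393.587264 − $2,465 = $28,928.587264
Total = $28,928.587264 + $1,145 = $30,073.587264

$30,074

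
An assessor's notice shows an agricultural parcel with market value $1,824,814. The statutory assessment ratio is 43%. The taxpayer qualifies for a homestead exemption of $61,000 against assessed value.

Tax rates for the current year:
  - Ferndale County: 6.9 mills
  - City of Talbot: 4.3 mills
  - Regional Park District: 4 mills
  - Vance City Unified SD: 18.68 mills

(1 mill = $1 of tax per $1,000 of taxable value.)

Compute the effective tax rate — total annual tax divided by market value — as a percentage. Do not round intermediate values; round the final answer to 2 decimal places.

1.34%

Assessed value = $1,824,814 × 0.43 = $784,670.02
Taxable value = $784,670.02 − $61,000 = $723,670.02
Ferndale County: $723,670.02 × 0.0069 = $4,993.323138
City of Talbot: $723,670.02 × 0.0043 = $3,111.781086
Regional Park District: $723,670.02 × 0.004 = $2,894.68008
Vance City Unified SD: $723,670.02 × 0.01868 = $13,518.1559736
Total tax = $24,517.9402776
Effective rate = $24,517.9402776 ÷ $1,824,814 = 1.34% of market value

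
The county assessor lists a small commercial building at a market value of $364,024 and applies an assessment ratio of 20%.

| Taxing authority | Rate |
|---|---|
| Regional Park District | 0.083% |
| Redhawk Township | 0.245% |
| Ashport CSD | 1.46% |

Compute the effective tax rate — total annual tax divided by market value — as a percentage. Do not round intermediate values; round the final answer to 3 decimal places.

Assessed value = $364,024 × 0.2 = $72,804.8
Regional Park District: $72,804.8 × 0.00083 = $60.427984
Redhawk Township: $72,804.8 × 0.00245 = $178.37176
Ashport CSD: $72,804.8 × 0.0146 = $1,062.95008
Total tax = $1,301.749824
Effective rate = $1,301.749824 ÷ $364,024 = 0.358% of market value

0.358%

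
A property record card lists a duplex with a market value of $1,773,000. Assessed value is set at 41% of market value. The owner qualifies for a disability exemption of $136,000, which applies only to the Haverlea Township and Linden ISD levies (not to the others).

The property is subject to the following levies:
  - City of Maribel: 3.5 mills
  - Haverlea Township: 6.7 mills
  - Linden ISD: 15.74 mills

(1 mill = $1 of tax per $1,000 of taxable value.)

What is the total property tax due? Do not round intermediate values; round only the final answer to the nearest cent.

$15,804.72

Assessed value = $1,773,000 × 0.41 = $726,930
City of Maribel: $726,930 × 0.0035 = $2,544.255
Haverlea Township: ($726,930 − $136,000) × 0.0067 = $590,930 × 0.0067 = $3,959.231
Linden ISD: ($726,930 − $136,000) × 0.01574 = $590,930 × 0.01574 = $9,301.2382
Total = $15,804.7242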